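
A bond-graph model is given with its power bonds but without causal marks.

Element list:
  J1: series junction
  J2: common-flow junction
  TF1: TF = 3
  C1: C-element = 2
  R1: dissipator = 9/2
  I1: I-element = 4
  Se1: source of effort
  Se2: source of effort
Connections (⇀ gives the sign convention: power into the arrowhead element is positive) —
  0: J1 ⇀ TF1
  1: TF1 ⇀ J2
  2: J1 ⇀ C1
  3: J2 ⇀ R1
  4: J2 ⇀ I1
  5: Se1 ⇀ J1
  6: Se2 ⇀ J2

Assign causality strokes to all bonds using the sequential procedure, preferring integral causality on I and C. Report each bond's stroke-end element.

bond 0 stroke at TF1
bond 1 stroke at J2
bond 2 stroke at J1
bond 3 stroke at J2
bond 4 stroke at I1
bond 5 stroke at J1
bond 6 stroke at J2

#5 stroke→J1  (Se1 (Se) sets effort on bond)
#6 stroke→J2  (Se2 (Se) sets effort on bond)
#2 stroke→J1  (prefer integral on C1)
#0 stroke→TF1  (J1 needs exactly one f-in)
#1 stroke→J2  (TF TF1: opposite of bond 0)
#4 stroke→I1  (I1 integral (f out))
#3 stroke→J2  (J2: bond 4 brought flow, rest push out)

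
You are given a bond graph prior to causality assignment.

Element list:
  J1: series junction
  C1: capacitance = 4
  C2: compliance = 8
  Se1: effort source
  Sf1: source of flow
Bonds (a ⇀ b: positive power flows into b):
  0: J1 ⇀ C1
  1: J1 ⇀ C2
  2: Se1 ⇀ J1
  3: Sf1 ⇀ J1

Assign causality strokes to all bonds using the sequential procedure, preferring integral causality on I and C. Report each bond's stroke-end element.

β2 stroke at J1  (Se1 (Se) sets effort on bond)
β3 stroke at Sf1  (source Sf1 imposes f)
β0 stroke at J1  (common-f at J1 fixed by 3)
β1 stroke at J1  (common-f at J1 fixed by 3)

b0 stroke at J1
b1 stroke at J1
b2 stroke at J1
b3 stroke at Sf1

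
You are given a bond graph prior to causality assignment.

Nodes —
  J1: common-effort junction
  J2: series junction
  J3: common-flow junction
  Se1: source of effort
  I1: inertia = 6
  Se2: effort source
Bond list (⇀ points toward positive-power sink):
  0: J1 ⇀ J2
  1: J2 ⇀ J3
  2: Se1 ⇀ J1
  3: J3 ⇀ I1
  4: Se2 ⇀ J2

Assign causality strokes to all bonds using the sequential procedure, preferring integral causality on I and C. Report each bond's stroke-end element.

b2 stroke at J1  (source Se1 imposes e)
b4 stroke at J2  (Se2 (Se) sets effort on bond)
b0 stroke at J2  (0-jn J1 has e-setter on 2)
b1 stroke at J3  (closing 1-jn rule on J2)
b3 stroke at I1  (closing 1-jn rule on J3)

β0 →J2
β1 →J3
β2 →J1
β3 →I1
β4 →J2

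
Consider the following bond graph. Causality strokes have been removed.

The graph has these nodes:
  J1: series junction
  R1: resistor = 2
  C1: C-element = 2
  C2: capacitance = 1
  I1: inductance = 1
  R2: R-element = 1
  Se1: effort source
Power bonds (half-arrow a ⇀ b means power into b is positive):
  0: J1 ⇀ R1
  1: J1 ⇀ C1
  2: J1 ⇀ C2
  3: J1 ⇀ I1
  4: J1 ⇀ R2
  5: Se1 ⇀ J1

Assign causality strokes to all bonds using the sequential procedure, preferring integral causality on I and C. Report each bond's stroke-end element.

#0 |J1
#1 |J1
#2 |J1
#3 |I1
#4 |J1
#5 |J1

β5 stroke→J1  (Se1 (Se) sets effort on bond)
β1 stroke→J1  (C1: C, integral causality)
β2 stroke→J1  (C2 integral (e out))
β3 stroke→I1  (prefer integral on I1)
β0 stroke→J1  (1-jn J1 has f-setter on 3)
β4 stroke→J1  (J1 flow already set via bond 3)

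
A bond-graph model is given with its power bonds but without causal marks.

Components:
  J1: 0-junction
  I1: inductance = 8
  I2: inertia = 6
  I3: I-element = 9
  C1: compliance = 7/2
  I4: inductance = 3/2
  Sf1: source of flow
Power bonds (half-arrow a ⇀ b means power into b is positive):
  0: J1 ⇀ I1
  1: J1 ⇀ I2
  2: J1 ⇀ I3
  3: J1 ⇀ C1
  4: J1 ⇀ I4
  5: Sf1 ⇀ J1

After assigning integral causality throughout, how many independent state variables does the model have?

β5 →Sf1  (Sf1 (Sf) sets flow on bond)
β0 →I1  (I1 integral (f out))
β1 →I2  (prefer integral on I2)
β2 →I3  (I3 integral (f out))
β3 →J1  (prefer integral on C1)
β4 →I4  (J1 effort already set via bond 3)

5  (C1, I1, I2, I3, I4 all integral)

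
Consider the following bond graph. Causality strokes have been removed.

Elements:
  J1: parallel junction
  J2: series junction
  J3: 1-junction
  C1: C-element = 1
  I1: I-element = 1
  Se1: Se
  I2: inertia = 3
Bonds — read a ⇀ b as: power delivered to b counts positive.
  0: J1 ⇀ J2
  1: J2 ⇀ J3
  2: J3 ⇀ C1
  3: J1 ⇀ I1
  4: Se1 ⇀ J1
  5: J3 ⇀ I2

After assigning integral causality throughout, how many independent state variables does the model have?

3  (C1, I1, I2 all integral)

β4 |J1  (Se1 fixes effort; stroke away)
β0 |J2  (J1 effort already set via bond 4)
β3 |I1  (0-jn J1 has e-setter on 4)
β1 |J3  (J2 needs exactly one f-in)
β2 |J3  (prefer integral on C1)
β5 |I2  (J3 needs exactly one f-in)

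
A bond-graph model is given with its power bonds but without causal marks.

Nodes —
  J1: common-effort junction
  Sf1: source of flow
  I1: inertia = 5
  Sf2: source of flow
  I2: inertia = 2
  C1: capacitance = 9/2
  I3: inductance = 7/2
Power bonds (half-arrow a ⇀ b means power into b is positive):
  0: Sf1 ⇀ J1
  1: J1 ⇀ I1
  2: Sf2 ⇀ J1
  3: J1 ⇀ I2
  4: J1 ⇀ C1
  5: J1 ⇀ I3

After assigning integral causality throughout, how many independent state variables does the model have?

b0 →Sf1  (Sf1 fixes flow; stroke at Sf1)
b2 →Sf2  (Sf2 (Sf) sets flow on bond)
b1 →I1  (prefer integral on I1)
b3 →I2  (I2 integral (f out))
b4 →J1  (C1: C, integral causality)
b5 →I3  (J1 effort already set via bond 4)

4  (C1, I1, I2, I3 all integral)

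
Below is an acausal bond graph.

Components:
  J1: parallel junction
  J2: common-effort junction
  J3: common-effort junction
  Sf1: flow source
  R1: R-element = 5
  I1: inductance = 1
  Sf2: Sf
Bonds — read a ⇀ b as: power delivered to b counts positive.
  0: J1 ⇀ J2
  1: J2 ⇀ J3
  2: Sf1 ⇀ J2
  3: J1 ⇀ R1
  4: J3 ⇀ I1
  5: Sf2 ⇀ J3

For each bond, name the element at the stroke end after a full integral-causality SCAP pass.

bond 2 stroke→Sf1  (Sf1 fixes flow; stroke at Sf1)
bond 5 stroke→Sf2  (Sf2 fixes flow; stroke at Sf2)
bond 4 stroke→I1  (I1 integral (f out))
bond 1 stroke→J3  (J3 needs exactly one e-in)
bond 0 stroke→J2  (closing 0-jn rule on J2)
bond 3 stroke→J1  (only one effort-in slot at J1)

#0 stroke at J2
#1 stroke at J3
#2 stroke at Sf1
#3 stroke at J1
#4 stroke at I1
#5 stroke at Sf2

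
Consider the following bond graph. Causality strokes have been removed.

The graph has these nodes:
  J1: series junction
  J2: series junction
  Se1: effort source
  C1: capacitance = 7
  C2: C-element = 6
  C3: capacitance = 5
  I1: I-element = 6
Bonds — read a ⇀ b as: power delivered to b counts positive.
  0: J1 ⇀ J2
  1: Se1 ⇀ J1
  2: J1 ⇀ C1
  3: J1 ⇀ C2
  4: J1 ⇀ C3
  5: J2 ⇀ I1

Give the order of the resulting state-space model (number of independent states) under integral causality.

4  (C1, C2, C3, I1 all integral)

#1 stroke at J1  (source Se1 imposes e)
#2 stroke at J1  (C1 outputs effort q/C1)
#3 stroke at J1  (prefer integral on C2)
#4 stroke at J1  (prefer integral on C3)
#0 stroke at J2  (closing 1-jn rule on J1)
#5 stroke at I1  (J2 needs exactly one f-in)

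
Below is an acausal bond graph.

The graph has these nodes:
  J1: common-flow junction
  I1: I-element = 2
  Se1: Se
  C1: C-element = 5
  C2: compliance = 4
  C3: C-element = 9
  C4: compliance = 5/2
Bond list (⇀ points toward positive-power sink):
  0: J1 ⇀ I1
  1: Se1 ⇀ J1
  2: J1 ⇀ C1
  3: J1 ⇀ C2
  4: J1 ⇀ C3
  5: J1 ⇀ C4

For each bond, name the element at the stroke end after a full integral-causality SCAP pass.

β1 stroke→J1  (Se1 (Se) sets effort on bond)
β0 stroke→I1  (prefer integral on I1)
β2 stroke→J1  (1-jn J1 has f-setter on 0)
β3 stroke→J1  (common-f at J1 fixed by 0)
β4 stroke→J1  (J1: bond 0 brought flow, rest push out)
β5 stroke→J1  (J1 flow already set via bond 0)

β0 stroke→I1
β1 stroke→J1
β2 stroke→J1
β3 stroke→J1
β4 stroke→J1
β5 stroke→J1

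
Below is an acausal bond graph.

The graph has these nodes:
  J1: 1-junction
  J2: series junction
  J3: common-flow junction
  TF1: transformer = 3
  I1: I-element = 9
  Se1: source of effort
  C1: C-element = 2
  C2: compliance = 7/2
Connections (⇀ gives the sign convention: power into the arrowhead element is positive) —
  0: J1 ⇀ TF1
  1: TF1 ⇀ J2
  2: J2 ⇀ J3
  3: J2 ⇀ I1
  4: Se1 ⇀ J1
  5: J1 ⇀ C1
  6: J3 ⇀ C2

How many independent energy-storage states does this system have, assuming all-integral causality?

3  (C1, C2, I1 all integral)

β4 |J1  (source Se1 imposes e)
β3 |I1  (I1 integral (f out))
β1 |J2  (common-f at J2 fixed by 3)
β2 |J2  (J2 flow already set via bond 3)
β6 |J3  (1-jn J3 has f-setter on 2)
β0 |TF1  (TF1: transformer flips bond 1)
β5 |J1  (1-jn J1 has f-setter on 0)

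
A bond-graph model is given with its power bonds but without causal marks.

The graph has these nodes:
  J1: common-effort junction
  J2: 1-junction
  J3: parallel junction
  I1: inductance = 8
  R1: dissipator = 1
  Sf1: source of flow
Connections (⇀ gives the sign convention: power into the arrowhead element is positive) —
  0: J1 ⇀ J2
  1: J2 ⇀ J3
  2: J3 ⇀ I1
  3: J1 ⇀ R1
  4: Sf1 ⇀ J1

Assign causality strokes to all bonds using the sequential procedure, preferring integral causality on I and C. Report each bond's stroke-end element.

β4 →Sf1  (Sf1 fixes flow; stroke at Sf1)
β2 →I1  (prefer integral on I1)
β1 →J3  (closing 0-jn rule on J3)
β0 →J2  (J2: bond 1 brought flow, rest push out)
β3 →J1  (closing 0-jn rule on J1)

bond 0 |J2
bond 1 |J3
bond 2 |I1
bond 3 |J1
bond 4 |Sf1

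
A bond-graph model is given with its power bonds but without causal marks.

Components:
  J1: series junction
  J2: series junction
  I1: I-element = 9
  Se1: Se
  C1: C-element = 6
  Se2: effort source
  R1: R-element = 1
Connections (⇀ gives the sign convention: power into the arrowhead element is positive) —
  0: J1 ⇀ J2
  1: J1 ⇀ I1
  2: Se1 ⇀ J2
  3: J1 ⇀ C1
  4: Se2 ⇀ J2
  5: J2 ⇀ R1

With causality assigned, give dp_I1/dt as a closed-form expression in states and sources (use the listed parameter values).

dp_I1/dt = E_Se1 + E_Se2 - p_I1/9 - q_C1/6

b2 stroke→J2  (source Se1 imposes e)
b4 stroke→J2  (Se2 (Se) sets effort on bond)
b1 stroke→I1  (I1: I, integral causality)
b0 stroke→J1  (J1: bond 1 brought flow, rest push out)
b3 stroke→J1  (common-f at J1 fixed by 1)
b5 stroke→J2  (1-jn J2 has f-setter on 0)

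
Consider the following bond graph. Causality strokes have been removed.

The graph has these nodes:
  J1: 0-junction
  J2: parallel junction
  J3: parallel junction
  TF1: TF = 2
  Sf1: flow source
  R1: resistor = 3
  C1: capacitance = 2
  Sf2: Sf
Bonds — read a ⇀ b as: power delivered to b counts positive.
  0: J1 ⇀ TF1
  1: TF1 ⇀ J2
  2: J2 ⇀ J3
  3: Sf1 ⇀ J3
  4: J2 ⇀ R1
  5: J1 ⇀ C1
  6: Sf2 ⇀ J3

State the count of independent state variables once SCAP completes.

bond 3 |Sf1  (source Sf1 imposes f)
bond 6 |Sf2  (Sf2: flow source, stroke at near end)
bond 2 |J3  (only one effort-in slot at J3)
bond 5 |J1  (C1 outputs effort q/C1)
bond 0 |TF1  (0-jn J1 has e-setter on 5)
bond 1 |J2  (TF1 one-in-one-out from 0)
bond 4 |R1  (0-jn J2 has e-setter on 1)

1  (C1 all integral)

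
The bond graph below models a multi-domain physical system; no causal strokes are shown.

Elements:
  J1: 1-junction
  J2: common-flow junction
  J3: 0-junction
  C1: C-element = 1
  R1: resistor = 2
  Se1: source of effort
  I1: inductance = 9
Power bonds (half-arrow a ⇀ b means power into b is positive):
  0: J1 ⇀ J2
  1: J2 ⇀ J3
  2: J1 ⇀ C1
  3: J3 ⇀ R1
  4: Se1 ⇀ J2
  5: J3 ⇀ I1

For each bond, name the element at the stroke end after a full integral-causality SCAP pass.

β0 |J2
β1 |J3
β2 |J1
β3 |R1
β4 |J2
β5 |I1

#4 |J2  (source Se1 imposes e)
#2 |J1  (C1: C, integral causality)
#0 |J2  (closing 1-jn rule on J1)
#1 |J3  (closing 1-jn rule on J2)
#3 |R1  (J3: bond 1 brought effort, rest push out)
#5 |I1  (J3 effort already set via bond 1)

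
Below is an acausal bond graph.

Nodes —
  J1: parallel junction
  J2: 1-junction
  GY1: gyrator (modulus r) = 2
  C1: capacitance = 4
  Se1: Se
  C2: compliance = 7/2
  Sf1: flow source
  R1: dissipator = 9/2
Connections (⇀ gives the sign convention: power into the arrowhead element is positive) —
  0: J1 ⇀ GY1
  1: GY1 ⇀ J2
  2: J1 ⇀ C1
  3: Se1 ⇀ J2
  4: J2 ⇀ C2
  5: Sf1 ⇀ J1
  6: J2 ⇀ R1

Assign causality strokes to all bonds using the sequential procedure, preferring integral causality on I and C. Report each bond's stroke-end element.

β0 stroke at GY1
β1 stroke at GY1
β2 stroke at J1
β3 stroke at J2
β4 stroke at J2
β5 stroke at Sf1
β6 stroke at J2

bond 3 stroke→J2  (Se1 (Se) sets effort on bond)
bond 5 stroke→Sf1  (Sf1: flow source, stroke at near end)
bond 2 stroke→J1  (C1 outputs effort q/C1)
bond 0 stroke→GY1  (0-jn J1 has e-setter on 2)
bond 1 stroke→GY1  (GY1: gyrator matches bond 0)
bond 4 stroke→J2  (common-f at J2 fixed by 1)
bond 6 stroke→J2  (J2 flow already set via bond 1)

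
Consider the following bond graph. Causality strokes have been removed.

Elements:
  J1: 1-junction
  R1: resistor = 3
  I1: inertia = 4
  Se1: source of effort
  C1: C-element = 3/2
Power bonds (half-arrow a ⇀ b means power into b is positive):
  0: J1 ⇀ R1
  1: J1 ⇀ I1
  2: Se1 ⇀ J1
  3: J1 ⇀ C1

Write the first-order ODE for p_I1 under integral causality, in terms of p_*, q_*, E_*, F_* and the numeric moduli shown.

β2 →J1  (Se1: effort source, stroke at far end)
β1 →I1  (I1 integral (f out))
β0 →J1  (J1: bond 1 brought flow, rest push out)
β3 →J1  (J1 flow already set via bond 1)

dp_I1/dt = E_Se1 - 3*p_I1/4 - 2*q_C1/3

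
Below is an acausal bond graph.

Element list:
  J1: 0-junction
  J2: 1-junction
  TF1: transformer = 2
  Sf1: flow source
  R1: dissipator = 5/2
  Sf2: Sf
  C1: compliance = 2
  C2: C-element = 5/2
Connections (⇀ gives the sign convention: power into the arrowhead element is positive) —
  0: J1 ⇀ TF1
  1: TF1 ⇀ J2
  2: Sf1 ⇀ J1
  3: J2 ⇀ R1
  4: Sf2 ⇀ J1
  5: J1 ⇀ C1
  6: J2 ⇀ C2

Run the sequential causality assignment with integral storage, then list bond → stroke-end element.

#2 stroke at Sf1  (Sf1: flow source, stroke at near end)
#4 stroke at Sf2  (Sf2 (Sf) sets flow on bond)
#5 stroke at J1  (C1 outputs effort q/C1)
#0 stroke at TF1  (J1: bond 5 brought effort, rest push out)
#1 stroke at J2  (TF TF1: opposite of bond 0)
#6 stroke at J2  (C2 integral (e out))
#3 stroke at R1  (only one flow-in slot at J2)

b0 stroke at TF1
b1 stroke at J2
b2 stroke at Sf1
b3 stroke at R1
b4 stroke at Sf2
b5 stroke at J1
b6 stroke at J2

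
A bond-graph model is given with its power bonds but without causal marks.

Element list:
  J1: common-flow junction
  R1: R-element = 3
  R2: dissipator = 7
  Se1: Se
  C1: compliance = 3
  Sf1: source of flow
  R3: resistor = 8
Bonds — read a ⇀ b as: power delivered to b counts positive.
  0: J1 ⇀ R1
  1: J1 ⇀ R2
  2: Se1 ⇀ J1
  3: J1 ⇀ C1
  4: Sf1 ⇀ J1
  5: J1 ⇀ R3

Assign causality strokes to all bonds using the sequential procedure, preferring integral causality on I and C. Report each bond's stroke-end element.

#2 →J1  (Se1 fixes effort; stroke away)
#4 →Sf1  (Sf1 fixes flow; stroke at Sf1)
#0 →J1  (1-jn J1 has f-setter on 4)
#1 →J1  (J1: bond 4 brought flow, rest push out)
#3 →J1  (J1 flow already set via bond 4)
#5 →J1  (common-f at J1 fixed by 4)

bond 0 →J1
bond 1 →J1
bond 2 →J1
bond 3 →J1
bond 4 →Sf1
bond 5 →J1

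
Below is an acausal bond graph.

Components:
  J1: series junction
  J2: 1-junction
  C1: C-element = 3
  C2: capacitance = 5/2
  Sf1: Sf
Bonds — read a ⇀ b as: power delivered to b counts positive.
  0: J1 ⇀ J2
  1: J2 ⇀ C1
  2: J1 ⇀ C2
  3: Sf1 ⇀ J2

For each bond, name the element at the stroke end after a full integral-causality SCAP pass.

b0 stroke at J2
b1 stroke at J2
b2 stroke at J1
b3 stroke at Sf1

#3 →Sf1  (Sf1 fixes flow; stroke at Sf1)
#0 →J2  (common-f at J2 fixed by 3)
#1 →J2  (1-jn J2 has f-setter on 3)
#2 →J1  (1-jn J1 has f-setter on 0)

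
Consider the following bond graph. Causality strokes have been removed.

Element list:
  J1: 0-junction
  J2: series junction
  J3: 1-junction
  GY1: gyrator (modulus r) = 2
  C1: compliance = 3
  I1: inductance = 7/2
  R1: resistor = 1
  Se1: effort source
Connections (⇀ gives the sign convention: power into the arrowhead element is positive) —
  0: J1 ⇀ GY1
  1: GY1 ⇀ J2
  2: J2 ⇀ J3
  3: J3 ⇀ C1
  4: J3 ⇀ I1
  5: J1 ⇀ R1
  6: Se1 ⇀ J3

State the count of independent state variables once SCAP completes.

b6 |J3  (source Se1 imposes e)
b3 |J3  (prefer integral on C1)
b4 |I1  (I1 outputs flow p/I1)
b2 |J3  (J3 flow already set via bond 4)
b1 |J2  (J2 flow already set via bond 2)
b0 |J1  (through GY1, causality inverts; strokes same side of GY1)
b5 |R1  (J1 effort already set via bond 0)

2  (C1, I1 all integral)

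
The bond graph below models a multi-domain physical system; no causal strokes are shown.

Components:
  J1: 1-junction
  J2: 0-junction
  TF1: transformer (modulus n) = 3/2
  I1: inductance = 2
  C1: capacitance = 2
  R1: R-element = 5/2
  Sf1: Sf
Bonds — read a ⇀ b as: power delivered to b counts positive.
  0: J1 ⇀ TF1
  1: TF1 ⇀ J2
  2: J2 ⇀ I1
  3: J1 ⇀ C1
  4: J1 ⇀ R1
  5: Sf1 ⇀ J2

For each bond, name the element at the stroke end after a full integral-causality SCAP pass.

bond 5 |Sf1  (source Sf1 imposes f)
bond 2 |I1  (I1: I, integral causality)
bond 1 |J2  (only one effort-in slot at J2)
bond 0 |TF1  (TF TF1: opposite of bond 1)
bond 3 |J1  (common-f at J1 fixed by 0)
bond 4 |J1  (1-jn J1 has f-setter on 0)

#0 stroke→TF1
#1 stroke→J2
#2 stroke→I1
#3 stroke→J1
#4 stroke→J1
#5 stroke→Sf1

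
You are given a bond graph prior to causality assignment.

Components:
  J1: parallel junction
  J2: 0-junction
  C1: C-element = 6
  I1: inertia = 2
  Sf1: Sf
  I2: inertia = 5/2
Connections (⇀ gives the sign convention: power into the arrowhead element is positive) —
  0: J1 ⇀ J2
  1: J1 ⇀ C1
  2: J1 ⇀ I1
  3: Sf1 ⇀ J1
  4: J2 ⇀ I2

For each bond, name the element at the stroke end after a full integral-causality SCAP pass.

β0 |J2
β1 |J1
β2 |I1
β3 |Sf1
β4 |I2

b3 |Sf1  (Sf1 (Sf) sets flow on bond)
b1 |J1  (prefer integral on C1)
b0 |J2  (J1 effort already set via bond 1)
b2 |I1  (0-jn J1 has e-setter on 1)
b4 |I2  (J2: bond 0 brought effort, rest push out)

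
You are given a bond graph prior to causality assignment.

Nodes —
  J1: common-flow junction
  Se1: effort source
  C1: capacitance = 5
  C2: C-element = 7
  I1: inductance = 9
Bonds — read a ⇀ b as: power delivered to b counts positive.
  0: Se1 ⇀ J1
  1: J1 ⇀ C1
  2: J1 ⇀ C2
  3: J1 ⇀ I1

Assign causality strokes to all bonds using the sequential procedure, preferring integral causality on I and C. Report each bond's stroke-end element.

#0 stroke→J1
#1 stroke→J1
#2 stroke→J1
#3 stroke→I1

β0 |J1  (Se1: effort source, stroke at far end)
β1 |J1  (prefer integral on C1)
β2 |J1  (prefer integral on C2)
β3 |I1  (J1 needs exactly one f-in)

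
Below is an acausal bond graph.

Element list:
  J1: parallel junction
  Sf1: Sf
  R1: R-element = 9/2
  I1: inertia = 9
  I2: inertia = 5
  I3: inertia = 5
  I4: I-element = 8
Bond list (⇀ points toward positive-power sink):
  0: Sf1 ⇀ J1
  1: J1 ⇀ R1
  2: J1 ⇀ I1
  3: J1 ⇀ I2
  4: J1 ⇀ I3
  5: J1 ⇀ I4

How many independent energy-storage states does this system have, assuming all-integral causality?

4  (I1, I2, I3, I4 all integral)

b0 |Sf1  (Sf1: flow source, stroke at near end)
b2 |I1  (I1 integral (f out))
b3 |I2  (I2 outputs flow p/I2)
b4 |I3  (I3 outputs flow p/I3)
b5 |I4  (I4: I, integral causality)
b1 |J1  (J1: last free bond brings effort in)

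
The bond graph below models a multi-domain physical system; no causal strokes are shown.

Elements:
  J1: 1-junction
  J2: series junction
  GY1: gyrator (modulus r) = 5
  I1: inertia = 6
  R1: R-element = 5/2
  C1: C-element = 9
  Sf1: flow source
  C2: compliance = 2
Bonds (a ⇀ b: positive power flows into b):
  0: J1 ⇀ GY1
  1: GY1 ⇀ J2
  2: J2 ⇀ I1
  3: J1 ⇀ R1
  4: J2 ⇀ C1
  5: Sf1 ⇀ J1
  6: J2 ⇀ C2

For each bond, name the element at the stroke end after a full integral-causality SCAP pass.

bond 0 stroke→J1
bond 1 stroke→J2
bond 2 stroke→I1
bond 3 stroke→J1
bond 4 stroke→J2
bond 5 stroke→Sf1
bond 6 stroke→J2

bond 5 stroke→Sf1  (Sf1: flow source, stroke at near end)
bond 0 stroke→J1  (common-f at J1 fixed by 5)
bond 3 stroke→J1  (J1: bond 5 brought flow, rest push out)
bond 1 stroke→J2  (GY1 both-in/both-out from 0)
bond 2 stroke→I1  (I1 integral (f out))
bond 4 stroke→J2  (J2: bond 2 brought flow, rest push out)
bond 6 stroke→J2  (common-f at J2 fixed by 2)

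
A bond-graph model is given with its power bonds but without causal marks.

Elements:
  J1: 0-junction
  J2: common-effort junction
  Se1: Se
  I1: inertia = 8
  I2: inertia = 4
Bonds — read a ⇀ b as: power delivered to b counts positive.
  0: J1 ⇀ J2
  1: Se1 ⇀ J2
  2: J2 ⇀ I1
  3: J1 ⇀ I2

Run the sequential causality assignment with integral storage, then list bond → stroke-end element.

#1 →J2  (Se1 (Se) sets effort on bond)
#0 →J1  (0-jn J2 has e-setter on 1)
#2 →I1  (J2: bond 1 brought effort, rest push out)
#3 →I2  (J1 effort already set via bond 0)

b0 →J1
b1 →J2
b2 →I1
b3 →I2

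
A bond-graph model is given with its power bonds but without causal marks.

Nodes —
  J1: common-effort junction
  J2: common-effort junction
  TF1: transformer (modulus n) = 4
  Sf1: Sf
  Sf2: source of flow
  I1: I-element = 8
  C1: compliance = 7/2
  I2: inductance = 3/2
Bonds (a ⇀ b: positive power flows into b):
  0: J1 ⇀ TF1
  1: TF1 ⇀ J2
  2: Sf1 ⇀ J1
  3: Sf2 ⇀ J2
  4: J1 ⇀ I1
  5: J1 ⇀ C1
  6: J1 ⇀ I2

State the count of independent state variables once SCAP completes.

3  (C1, I1, I2 all integral)

bond 2 →Sf1  (source Sf1 imposes f)
bond 3 →Sf2  (Sf2 (Sf) sets flow on bond)
bond 1 →J2  (only one effort-in slot at J2)
bond 0 →TF1  (through TF1, causality passes straight; one stroke at TF1)
bond 4 →I1  (I1: I, integral causality)
bond 5 →J1  (C1: C, integral causality)
bond 6 →I2  (0-jn J1 has e-setter on 5)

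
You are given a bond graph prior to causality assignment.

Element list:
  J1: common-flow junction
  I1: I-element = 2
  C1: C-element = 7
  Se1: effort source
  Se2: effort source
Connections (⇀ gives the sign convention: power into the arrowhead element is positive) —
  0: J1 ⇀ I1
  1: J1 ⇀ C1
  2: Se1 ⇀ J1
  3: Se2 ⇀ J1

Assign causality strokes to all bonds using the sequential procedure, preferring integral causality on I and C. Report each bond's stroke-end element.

#0 →I1
#1 →J1
#2 →J1
#3 →J1

#2 →J1  (Se1: effort source, stroke at far end)
#3 →J1  (Se2 (Se) sets effort on bond)
#0 →I1  (I1: I, integral causality)
#1 →J1  (1-jn J1 has f-setter on 0)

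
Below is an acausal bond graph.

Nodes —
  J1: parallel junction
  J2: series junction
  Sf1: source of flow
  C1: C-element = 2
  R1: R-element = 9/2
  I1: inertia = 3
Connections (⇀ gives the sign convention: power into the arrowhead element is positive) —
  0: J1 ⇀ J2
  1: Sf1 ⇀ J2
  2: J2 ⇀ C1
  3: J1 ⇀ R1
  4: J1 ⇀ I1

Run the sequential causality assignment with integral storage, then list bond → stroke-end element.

β1 stroke→Sf1  (source Sf1 imposes f)
β0 stroke→J2  (J2 flow already set via bond 1)
β2 stroke→J2  (J2: bond 1 brought flow, rest push out)
β4 stroke→I1  (I1 integral (f out))
β3 stroke→J1  (J1 needs exactly one e-in)

b0 stroke→J2
b1 stroke→Sf1
b2 stroke→J2
b3 stroke→J1
b4 stroke→I1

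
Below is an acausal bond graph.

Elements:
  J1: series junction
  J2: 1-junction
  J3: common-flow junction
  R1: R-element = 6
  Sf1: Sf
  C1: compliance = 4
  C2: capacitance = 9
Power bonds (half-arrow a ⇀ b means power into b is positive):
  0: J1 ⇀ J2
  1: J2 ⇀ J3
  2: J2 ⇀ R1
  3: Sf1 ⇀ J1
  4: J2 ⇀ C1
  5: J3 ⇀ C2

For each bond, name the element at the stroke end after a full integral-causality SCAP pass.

β3 |Sf1  (Sf1 fixes flow; stroke at Sf1)
β0 |J1  (1-jn J1 has f-setter on 3)
β1 |J2  (1-jn J2 has f-setter on 0)
β2 |J2  (J2: bond 0 brought flow, rest push out)
β4 |J2  (common-f at J2 fixed by 0)
β5 |J3  (J3: bond 1 brought flow, rest push out)

b0 stroke at J1
b1 stroke at J2
b2 stroke at J2
b3 stroke at Sf1
b4 stroke at J2
b5 stroke at J3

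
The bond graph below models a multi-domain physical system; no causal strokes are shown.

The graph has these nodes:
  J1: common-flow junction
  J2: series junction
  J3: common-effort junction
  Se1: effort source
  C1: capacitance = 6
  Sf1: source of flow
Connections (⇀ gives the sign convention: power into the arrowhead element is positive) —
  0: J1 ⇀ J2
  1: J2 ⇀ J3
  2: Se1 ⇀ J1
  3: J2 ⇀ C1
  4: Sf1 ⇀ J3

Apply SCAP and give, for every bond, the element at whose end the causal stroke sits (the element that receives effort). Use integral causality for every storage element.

β2 stroke at J1  (Se1: effort source, stroke at far end)
β4 stroke at Sf1  (Sf1 (Sf) sets flow on bond)
β0 stroke at J2  (J1 needs exactly one f-in)
β1 stroke at J3  (closing 0-jn rule on J3)
β3 stroke at J2  (J2 flow already set via bond 1)

#0 stroke at J2
#1 stroke at J3
#2 stroke at J1
#3 stroke at J2
#4 stroke at Sf1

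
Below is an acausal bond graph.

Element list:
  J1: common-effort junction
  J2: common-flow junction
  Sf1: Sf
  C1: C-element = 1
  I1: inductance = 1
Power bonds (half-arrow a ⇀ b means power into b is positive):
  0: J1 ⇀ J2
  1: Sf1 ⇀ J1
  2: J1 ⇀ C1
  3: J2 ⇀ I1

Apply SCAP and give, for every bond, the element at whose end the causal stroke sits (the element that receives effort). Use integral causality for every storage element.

β0 |J2
β1 |Sf1
β2 |J1
β3 |I1

bond 1 stroke at Sf1  (Sf1: flow source, stroke at near end)
bond 2 stroke at J1  (C1: C, integral causality)
bond 0 stroke at J2  (J1: bond 2 brought effort, rest push out)
bond 3 stroke at I1  (only one flow-in slot at J2)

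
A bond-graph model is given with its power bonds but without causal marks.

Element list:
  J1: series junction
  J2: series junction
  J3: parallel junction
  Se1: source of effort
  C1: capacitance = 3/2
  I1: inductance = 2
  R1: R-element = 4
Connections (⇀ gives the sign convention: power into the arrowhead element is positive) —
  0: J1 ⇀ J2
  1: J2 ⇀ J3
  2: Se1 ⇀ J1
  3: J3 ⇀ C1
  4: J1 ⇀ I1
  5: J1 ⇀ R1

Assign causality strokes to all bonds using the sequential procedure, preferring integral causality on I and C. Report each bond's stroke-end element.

bond 0 stroke at J1
bond 1 stroke at J2
bond 2 stroke at J1
bond 3 stroke at J3
bond 4 stroke at I1
bond 5 stroke at J1

b2 stroke at J1  (Se1: effort source, stroke at far end)
b3 stroke at J3  (C1 outputs effort q/C1)
b1 stroke at J2  (common-e at J3 fixed by 3)
b0 stroke at J1  (closing 1-jn rule on J2)
b4 stroke at I1  (prefer integral on I1)
b5 stroke at J1  (J1 flow already set via bond 4)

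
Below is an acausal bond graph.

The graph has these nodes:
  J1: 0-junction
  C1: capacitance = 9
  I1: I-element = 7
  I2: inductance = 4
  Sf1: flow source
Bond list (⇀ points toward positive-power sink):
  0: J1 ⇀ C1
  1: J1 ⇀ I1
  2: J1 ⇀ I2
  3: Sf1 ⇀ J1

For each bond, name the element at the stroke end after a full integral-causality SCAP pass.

#3 stroke at Sf1  (Sf1 (Sf) sets flow on bond)
#0 stroke at J1  (C1: C, integral causality)
#1 stroke at I1  (common-e at J1 fixed by 0)
#2 stroke at I2  (0-jn J1 has e-setter on 0)

#0 stroke at J1
#1 stroke at I1
#2 stroke at I2
#3 stroke at Sf1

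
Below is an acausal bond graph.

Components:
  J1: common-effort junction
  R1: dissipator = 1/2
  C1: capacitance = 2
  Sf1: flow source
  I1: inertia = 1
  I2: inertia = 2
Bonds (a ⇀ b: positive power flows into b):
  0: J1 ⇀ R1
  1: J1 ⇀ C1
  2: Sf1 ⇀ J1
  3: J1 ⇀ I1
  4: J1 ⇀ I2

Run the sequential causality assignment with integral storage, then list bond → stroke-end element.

#0 →R1
#1 →J1
#2 →Sf1
#3 →I1
#4 →I2

bond 2 →Sf1  (Sf1 (Sf) sets flow on bond)
bond 1 →J1  (C1 outputs effort q/C1)
bond 0 →R1  (common-e at J1 fixed by 1)
bond 3 →I1  (common-e at J1 fixed by 1)
bond 4 →I2  (J1 effort already set via bond 1)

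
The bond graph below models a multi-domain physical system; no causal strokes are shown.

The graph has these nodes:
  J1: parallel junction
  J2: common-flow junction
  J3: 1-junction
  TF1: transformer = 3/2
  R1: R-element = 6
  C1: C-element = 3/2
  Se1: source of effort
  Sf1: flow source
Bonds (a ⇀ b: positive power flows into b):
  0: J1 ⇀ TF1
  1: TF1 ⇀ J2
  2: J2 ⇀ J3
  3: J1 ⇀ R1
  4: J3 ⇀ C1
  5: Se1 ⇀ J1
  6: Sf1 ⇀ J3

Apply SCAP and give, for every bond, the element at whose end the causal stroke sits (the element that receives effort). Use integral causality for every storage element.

bond 5 →J1  (Se1: effort source, stroke at far end)
bond 6 →Sf1  (Sf1 (Sf) sets flow on bond)
bond 0 →TF1  (J1 effort already set via bond 5)
bond 3 →R1  (J1 effort already set via bond 5)
bond 2 →J3  (1-jn J3 has f-setter on 6)
bond 4 →J3  (common-f at J3 fixed by 6)
bond 1 →J2  (TF1 one-in-one-out from 0)

β0 stroke at TF1
β1 stroke at J2
β2 stroke at J3
β3 stroke at R1
β4 stroke at J3
β5 stroke at J1
β6 stroke at Sf1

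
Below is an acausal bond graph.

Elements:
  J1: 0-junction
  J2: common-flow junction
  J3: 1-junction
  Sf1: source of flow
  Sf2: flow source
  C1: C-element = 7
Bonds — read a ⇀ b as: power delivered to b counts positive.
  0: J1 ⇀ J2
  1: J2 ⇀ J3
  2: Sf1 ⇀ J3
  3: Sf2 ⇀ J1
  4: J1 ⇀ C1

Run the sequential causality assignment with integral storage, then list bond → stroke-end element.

#2 →Sf1  (source Sf1 imposes f)
#3 →Sf2  (Sf2 fixes flow; stroke at Sf2)
#1 →J3  (common-f at J3 fixed by 2)
#0 →J2  (1-jn J2 has f-setter on 1)
#4 →J1  (only one effort-in slot at J1)

β0 |J2
β1 |J3
β2 |Sf1
β3 |Sf2
β4 |J1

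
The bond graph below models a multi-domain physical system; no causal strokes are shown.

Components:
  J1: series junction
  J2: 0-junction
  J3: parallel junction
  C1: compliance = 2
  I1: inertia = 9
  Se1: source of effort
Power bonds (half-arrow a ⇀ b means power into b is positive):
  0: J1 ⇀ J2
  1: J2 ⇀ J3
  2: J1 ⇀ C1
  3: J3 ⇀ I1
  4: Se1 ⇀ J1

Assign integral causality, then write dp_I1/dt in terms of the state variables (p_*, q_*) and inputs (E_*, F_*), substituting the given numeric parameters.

dp_I1/dt = E_Se1 - q_C1/2

β4 |J1  (source Se1 imposes e)
β2 |J1  (C1 outputs effort q/C1)
β0 |J2  (closing 1-jn rule on J1)
β1 |J3  (0-jn J2 has e-setter on 0)
β3 |I1  (J3: bond 1 brought effort, rest push out)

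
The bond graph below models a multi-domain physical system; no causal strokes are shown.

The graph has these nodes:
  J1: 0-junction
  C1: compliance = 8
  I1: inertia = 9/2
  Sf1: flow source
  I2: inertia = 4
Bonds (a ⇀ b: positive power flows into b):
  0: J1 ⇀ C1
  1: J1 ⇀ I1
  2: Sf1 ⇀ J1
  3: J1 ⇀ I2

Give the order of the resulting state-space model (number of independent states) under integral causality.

3  (C1, I1, I2 all integral)

b2 →Sf1  (source Sf1 imposes f)
b0 →J1  (prefer integral on C1)
b1 →I1  (0-jn J1 has e-setter on 0)
b3 →I2  (J1: bond 0 brought effort, rest push out)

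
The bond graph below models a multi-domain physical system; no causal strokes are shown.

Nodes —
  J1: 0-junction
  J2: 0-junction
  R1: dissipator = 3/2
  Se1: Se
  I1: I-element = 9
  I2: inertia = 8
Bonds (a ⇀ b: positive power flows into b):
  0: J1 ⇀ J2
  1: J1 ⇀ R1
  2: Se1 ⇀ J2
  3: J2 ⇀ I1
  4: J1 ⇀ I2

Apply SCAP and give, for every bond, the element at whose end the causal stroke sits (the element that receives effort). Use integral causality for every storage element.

bond 2 |J2  (Se1 fixes effort; stroke away)
bond 0 |J1  (0-jn J2 has e-setter on 2)
bond 3 |I1  (J2: bond 2 brought effort, rest push out)
bond 1 |R1  (J1: bond 0 brought effort, rest push out)
bond 4 |I2  (J1 effort already set via bond 0)

#0 →J1
#1 →R1
#2 →J2
#3 →I1
#4 →I2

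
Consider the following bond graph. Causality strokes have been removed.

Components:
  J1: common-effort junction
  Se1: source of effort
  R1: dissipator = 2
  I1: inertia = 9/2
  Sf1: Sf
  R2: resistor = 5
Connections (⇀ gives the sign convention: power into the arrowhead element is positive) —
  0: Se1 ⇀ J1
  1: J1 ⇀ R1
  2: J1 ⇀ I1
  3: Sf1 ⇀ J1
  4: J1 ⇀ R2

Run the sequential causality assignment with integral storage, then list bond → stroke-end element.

bond 0 →J1
bond 1 →R1
bond 2 →I1
bond 3 →Sf1
bond 4 →R2

b0 →J1  (source Se1 imposes e)
b3 →Sf1  (source Sf1 imposes f)
b1 →R1  (common-e at J1 fixed by 0)
b2 →I1  (J1: bond 0 brought effort, rest push out)
b4 →R2  (J1: bond 0 brought effort, rest push out)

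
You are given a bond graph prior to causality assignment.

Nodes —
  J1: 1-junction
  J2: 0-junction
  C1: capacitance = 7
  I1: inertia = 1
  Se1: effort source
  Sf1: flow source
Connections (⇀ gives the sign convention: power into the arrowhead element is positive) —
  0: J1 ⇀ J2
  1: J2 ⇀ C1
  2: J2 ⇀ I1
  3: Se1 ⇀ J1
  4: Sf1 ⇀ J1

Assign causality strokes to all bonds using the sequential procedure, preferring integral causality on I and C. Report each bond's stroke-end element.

#0 stroke at J1
#1 stroke at J2
#2 stroke at I1
#3 stroke at J1
#4 stroke at Sf1

bond 3 stroke at J1  (Se1 fixes effort; stroke away)
bond 4 stroke at Sf1  (Sf1: flow source, stroke at near end)
bond 0 stroke at J1  (J1 flow already set via bond 4)
bond 1 stroke at J2  (prefer integral on C1)
bond 2 stroke at I1  (common-e at J2 fixed by 1)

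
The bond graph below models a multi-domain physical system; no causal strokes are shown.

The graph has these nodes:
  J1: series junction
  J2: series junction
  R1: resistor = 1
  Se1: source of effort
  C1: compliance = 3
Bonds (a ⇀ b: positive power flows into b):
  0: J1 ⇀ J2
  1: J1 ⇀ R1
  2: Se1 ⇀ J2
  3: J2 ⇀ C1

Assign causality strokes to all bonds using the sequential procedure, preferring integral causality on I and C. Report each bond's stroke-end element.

b2 stroke→J2  (Se1 (Se) sets effort on bond)
b3 stroke→J2  (C1 outputs effort q/C1)
b0 stroke→J1  (closing 1-jn rule on J2)
b1 stroke→R1  (closing 1-jn rule on J1)

b0 →J1
b1 →R1
b2 →J2
b3 →J2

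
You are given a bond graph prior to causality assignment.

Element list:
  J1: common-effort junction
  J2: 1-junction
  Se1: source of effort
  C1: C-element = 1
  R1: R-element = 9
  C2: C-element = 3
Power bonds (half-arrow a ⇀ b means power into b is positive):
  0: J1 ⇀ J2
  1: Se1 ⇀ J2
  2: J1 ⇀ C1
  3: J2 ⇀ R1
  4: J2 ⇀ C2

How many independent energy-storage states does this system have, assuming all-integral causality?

2  (C1, C2 all integral)

bond 1 →J2  (Se1 fixes effort; stroke away)
bond 2 →J1  (C1 integral (e out))
bond 0 →J2  (0-jn J1 has e-setter on 2)
bond 4 →J2  (C2 integral (e out))
bond 3 →R1  (J2: last free bond brings flow in)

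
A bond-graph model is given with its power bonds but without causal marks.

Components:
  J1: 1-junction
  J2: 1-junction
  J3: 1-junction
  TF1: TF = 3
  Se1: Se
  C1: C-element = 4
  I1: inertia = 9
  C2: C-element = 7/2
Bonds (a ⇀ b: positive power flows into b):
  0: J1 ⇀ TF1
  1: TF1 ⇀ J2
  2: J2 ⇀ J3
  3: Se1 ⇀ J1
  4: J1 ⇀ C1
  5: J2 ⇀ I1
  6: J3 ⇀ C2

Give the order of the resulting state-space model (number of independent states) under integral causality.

3  (C1, C2, I1 all integral)

bond 3 stroke at J1  (Se1: effort source, stroke at far end)
bond 4 stroke at J1  (prefer integral on C1)
bond 0 stroke at TF1  (J1 needs exactly one f-in)
bond 1 stroke at J2  (TF1 one-in-one-out from 0)
bond 5 stroke at I1  (prefer integral on I1)
bond 2 stroke at J2  (J2: bond 5 brought flow, rest push out)
bond 6 stroke at J3  (J3 flow already set via bond 2)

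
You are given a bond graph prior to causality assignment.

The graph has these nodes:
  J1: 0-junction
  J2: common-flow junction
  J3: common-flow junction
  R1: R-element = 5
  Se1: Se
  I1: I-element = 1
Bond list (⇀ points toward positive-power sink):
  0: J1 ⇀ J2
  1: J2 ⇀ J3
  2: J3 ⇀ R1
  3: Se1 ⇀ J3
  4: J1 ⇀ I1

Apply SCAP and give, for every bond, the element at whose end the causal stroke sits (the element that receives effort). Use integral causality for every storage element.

bond 0 |J1
bond 1 |J2
bond 2 |J3
bond 3 |J3
bond 4 |I1

β3 →J3  (source Se1 imposes e)
β4 →I1  (prefer integral on I1)
β0 →J1  (J1 needs exactly one e-in)
β1 →J2  (1-jn J2 has f-setter on 0)
β2 →J3  (common-f at J3 fixed by 1)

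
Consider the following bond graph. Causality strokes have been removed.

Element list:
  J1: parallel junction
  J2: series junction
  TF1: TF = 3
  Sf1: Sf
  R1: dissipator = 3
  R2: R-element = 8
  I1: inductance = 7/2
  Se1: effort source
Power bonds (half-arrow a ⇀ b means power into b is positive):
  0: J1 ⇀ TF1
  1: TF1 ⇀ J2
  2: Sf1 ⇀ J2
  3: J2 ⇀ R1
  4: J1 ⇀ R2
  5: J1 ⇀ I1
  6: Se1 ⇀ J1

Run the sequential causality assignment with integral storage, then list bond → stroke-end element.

β2 stroke→Sf1  (Sf1 fixes flow; stroke at Sf1)
β6 stroke→J1  (Se1 fixes effort; stroke away)
β0 stroke→TF1  (J1: bond 6 brought effort, rest push out)
β4 stroke→R2  (J1 effort already set via bond 6)
β5 stroke→I1  (J1: bond 6 brought effort, rest push out)
β1 stroke→J2  (J2: bond 2 brought flow, rest push out)
β3 stroke→J2  (1-jn J2 has f-setter on 2)

b0 |TF1
b1 |J2
b2 |Sf1
b3 |J2
b4 |R2
b5 |I1
b6 |J1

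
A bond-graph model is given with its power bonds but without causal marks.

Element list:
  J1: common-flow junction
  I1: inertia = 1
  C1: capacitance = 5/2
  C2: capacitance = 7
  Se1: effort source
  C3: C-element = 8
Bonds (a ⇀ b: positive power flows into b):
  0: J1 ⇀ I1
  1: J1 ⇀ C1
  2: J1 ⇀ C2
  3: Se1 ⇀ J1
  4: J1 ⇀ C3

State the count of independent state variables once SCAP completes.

β3 →J1  (source Se1 imposes e)
β0 →I1  (I1 outputs flow p/I1)
β1 →J1  (1-jn J1 has f-setter on 0)
β2 →J1  (J1 flow already set via bond 0)
β4 →J1  (common-f at J1 fixed by 0)

4  (C1, C2, C3, I1 all integral)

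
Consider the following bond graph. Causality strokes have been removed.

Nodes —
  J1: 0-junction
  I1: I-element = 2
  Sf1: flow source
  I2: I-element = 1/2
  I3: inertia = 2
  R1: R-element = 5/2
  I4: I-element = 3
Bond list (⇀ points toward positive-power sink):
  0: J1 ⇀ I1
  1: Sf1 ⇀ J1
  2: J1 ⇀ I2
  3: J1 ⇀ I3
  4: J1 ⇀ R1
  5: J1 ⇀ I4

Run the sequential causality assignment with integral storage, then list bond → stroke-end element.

#0 stroke→I1
#1 stroke→Sf1
#2 stroke→I2
#3 stroke→I3
#4 stroke→J1
#5 stroke→I4

#1 stroke→Sf1  (Sf1 (Sf) sets flow on bond)
#0 stroke→I1  (I1 integral (f out))
#2 stroke→I2  (I2: I, integral causality)
#3 stroke→I3  (prefer integral on I3)
#5 stroke→I4  (I4: I, integral causality)
#4 stroke→J1  (J1: last free bond brings effort in)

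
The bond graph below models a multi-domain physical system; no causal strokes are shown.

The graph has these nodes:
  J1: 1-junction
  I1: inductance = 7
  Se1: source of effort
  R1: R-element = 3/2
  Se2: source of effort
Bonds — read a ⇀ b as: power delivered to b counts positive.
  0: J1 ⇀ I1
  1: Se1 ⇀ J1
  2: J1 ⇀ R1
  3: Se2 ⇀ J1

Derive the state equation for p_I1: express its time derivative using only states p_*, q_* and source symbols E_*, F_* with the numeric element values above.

b1 stroke→J1  (source Se1 imposes e)
b3 stroke→J1  (Se2 fixes effort; stroke away)
b0 stroke→I1  (I1: I, integral causality)
b2 stroke→J1  (J1 flow already set via bond 0)

dp_I1/dt = E_Se1 + E_Se2 - 3*p_I1/14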